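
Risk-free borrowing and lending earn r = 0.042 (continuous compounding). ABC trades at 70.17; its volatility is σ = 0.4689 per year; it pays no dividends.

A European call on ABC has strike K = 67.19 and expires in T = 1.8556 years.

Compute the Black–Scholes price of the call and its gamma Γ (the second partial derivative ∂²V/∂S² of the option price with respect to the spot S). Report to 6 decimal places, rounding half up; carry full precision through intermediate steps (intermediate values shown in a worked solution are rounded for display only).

σ√T = 0.4689·√1.8556 = 0.638738
d₁ = (ln(S/K) + (r+σ²/2)T) / (σ√T) = (ln(70.17/67.19) + (0.042+0.4689²/2)·1.8556) / 0.638738 = (0.043396 + 0.281928) / 0.638738 = 0.509324
d₂ = d₁ − σ√T = 0.509324 − 0.638738 = -0.129413
e^{−rT} = 0.925024
N(d₁) = 0.694737,  N(d₂) = 0.448515
Call price V = S·N(d₁) − K·e^{−rT}·N(d₂) = 48.749729 − 27.876296 = 20.873433
φ(d₁) = (1/√(2π))·e^{−d₁²/2} = 0.350413
Γ = φ(d₁) / (S·σ·√T) = 0.007818

price = 20.873433
Γ = 0.007818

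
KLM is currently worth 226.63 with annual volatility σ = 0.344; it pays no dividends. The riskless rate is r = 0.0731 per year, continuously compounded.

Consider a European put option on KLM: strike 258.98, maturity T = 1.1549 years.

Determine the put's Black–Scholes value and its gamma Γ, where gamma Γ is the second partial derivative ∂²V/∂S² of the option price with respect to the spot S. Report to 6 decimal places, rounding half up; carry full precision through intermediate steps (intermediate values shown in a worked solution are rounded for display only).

σ√T = 0.344·√1.1549 = 0.369684
d₁ = (ln(S/K) + (r+σ²/2)T) / (σ√T) = (ln(226.63/258.98) + (0.0731+0.344²/2)·1.1549) / 0.369684 = (-0.133432 + 0.152756) / 0.369684 = 0.052272
d₂ = d₁ − σ√T = 0.052272 − 0.369684 = -0.317412
e^{−rT} = 0.919042
N(−d₁) = 0.479156,  N(−d₂) = 0.624534
Put price V = K·e^{−rT}·N(−d₂) − S·N(−d₁) = 148.647657 − 108.591099 = 40.056558
φ(d₁) = (1/√(2π))·e^{−d₁²/2} = 0.398398
Γ = φ(d₁) / (S·σ·√T) = 0.004755

price = 40.056558
Γ = 0.004755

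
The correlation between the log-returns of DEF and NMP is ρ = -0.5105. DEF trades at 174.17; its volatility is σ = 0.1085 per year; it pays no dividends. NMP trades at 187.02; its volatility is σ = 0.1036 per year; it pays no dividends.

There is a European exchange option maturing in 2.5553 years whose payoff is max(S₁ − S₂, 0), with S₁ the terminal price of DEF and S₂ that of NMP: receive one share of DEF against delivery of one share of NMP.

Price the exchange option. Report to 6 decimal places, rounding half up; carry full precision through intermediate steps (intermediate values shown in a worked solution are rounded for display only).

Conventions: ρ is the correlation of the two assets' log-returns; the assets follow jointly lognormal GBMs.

exchange price = 15.338415

σ_eff = √(σ₁² + σ₂² − 2ρσ₁σ₂) = √(0.1085² + 0.1036² − 2·-0.5105·0.1085·0.1036) = 0.184342
d₁ = (ln(S₁/S₂) + (q₂ − q₁ + σ_eff²/2)T) / (σ_eff√T) = (ln(174.17/187.02) + (0.0 − 0.0 + 0.016991)·2.5553) / 0.294676 = -0.094228
d₂ = d₁ − σ_eff√T = -0.094228 − 0.294676 = -0.388904
N(d₁) = 0.462464,  N(d₂) = 0.348674
V = S₁·e^{−q₁T}·N(d₁) − S₂·e^{−q₂T}·N(d₂) = 80.547338 − 65.208924 = 15.338415
Key observation: no risk-free rate is needed — with the second asset as numeraire the exchange option is a call on the ratio S₁/S₂, and r cancels out of the value.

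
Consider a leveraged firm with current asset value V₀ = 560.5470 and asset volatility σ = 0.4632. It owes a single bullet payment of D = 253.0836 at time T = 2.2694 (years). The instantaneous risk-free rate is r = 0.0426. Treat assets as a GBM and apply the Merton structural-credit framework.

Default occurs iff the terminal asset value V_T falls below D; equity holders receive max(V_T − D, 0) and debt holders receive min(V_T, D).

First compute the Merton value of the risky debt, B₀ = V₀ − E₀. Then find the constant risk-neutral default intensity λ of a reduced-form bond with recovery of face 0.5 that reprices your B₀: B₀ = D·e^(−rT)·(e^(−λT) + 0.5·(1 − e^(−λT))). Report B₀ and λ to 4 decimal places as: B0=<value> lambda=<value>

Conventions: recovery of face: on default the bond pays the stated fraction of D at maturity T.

With assets at 560.5470 and a single debt payment of 253.0836 at 2.2694 years:
d₁ = [ln(V₀/D) + (r + σ²/2)T] / (σ√T)
   = [ln(560.5470/253.0836) + (0.0426 + 0.5·0.4632²)·2.2694] / (0.4632·√2.2694)
   = [0.795193 + 0.340131] / 0.697789 = 1.627031
d₂ = d₁ − σ√T = 1.627031 − 0.697789 = 0.929242
N(d₁) = 0.948135,  N(d₂) = 0.823618,  e^(−rT) = 0.907850
E₀ = V₀·N(d₁) − D·e^(−rT)·N(d₂)
   = 560.5470·0.948135 − 253.0836·0.907850·0.823618 = 342.238033
B₀ = V₀ − E₀ = 560.5470 − 342.238033 = 218.308967
e^(−λT) = (B₀·e^(rT)/D − 0.5)/(1 − 0.5) = (218.3090·1.101504/253.0836 − 0.5)/0.5 = 0.90030660
λ = −ln(0.90030660)/2.2694 = 0.046277

B0=218.3090 lambda=0.0463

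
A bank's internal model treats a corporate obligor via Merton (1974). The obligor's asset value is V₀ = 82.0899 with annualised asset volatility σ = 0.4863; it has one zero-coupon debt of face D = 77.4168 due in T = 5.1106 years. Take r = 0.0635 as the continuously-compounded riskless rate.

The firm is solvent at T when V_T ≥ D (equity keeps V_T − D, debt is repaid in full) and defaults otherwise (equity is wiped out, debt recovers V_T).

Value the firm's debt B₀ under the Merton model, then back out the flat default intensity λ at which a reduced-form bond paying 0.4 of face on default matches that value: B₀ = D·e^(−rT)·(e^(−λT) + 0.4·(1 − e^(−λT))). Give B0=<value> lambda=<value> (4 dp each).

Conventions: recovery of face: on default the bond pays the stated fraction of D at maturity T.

Work the structural quantities from V₀ = 82.0899 against face 77.4168:
d₁ = [ln(V₀/D) + (r + σ²/2)T] / (σ√T)
   = [ln(82.0899/77.4168) + (0.0635 + 0.5·0.4863²)·5.1106] / (0.4863·√5.1106)
   = [0.058611 + 0.928820] / 1.099361 = 0.898187
d₂ = d₁ − σ√T = 0.898187 − 1.099361 = -0.201174
N(d₁) = 0.815457,  N(d₂) = 0.420281,  e^(−rT) = 0.722872
E₀ = V₀·N(d₁) − D·e^(−rT)·N(d₂)
   = 82.0899·0.815457 − 77.4168·0.722872·0.420281 = 43.420819
B₀ = V₀ − E₀ = 82.0899 − 43.420819 = 38.669081
e^(−λT) = (B₀·e^(rT)/D − 0.4)/(1 − 0.4) = (38.6691·1.383371/77.4168 − 0.4)/0.6 = 0.48497187
λ = −ln(0.48497187)/5.1106 = 0.141601

B0=38.6691 lambda=0.1416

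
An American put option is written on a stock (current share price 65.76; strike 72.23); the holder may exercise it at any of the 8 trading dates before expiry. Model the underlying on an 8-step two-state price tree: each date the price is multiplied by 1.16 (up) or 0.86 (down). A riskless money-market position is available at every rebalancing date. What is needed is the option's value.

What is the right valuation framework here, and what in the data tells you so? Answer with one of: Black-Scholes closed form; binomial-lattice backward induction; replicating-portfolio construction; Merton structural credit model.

framework: binomial-lattice backward induction

Key observation: the put (strike 72.23 on spot 65.76) is American-style on a 8-step discrete price model, so the early-exercise decision at every node requires stepwise backward valuation — a closed form cannot price the exercise right.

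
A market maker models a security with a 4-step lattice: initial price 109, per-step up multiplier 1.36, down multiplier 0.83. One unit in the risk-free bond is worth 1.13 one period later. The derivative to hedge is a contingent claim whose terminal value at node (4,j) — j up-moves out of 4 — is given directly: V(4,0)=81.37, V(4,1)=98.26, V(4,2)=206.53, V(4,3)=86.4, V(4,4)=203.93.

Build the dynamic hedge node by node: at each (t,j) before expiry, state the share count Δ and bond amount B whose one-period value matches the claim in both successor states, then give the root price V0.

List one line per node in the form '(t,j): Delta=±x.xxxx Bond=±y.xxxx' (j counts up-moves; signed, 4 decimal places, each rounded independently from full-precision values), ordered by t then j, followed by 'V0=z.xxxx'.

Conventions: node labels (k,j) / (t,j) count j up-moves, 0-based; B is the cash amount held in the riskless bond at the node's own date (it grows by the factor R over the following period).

Under the risk-neutral measure, an up-move has probability p* = (R−d)/(u−d) = 0.5660 and values discount at R = 1.13.
Terminal payoffs: V(4,0)=81.3700, V(4,1)=98.2600, V(4,2)=206.5300, V(4,3)=86.4000, V(4,4)=203.9300
  t=3,j=0: stock 62.3248 → up 84.7617 (V=98.2600), down 51.7296 (V=81.3700). Price 80.4694; hedge Δ=0.5113, bond B=48.6014.
  t=3,j=1: stock 102.1225 → up 138.8866 (V=206.5300), down 84.7617 (V=98.2600). Price 141.1902; hedge Δ=2.0004, bond B=-63.0928.
  t=3,j=2: stock 167.3333 → up 227.5733 (V=86.4000), down 138.8866 (V=206.5300). Price 122.5946; hedge Δ=-1.3545, bond B=349.2550.
  t=3,j=3: stock 274.1847 → up 372.8912 (V=203.9300), down 227.5733 (V=86.4000). Price 135.3331; hedge Δ=0.8088, bond B=-86.4216.
  t=2,j=0: stock 75.0901 → up 102.1225 (V=141.1902), down 62.3248 (V=80.4694). Price 101.6280; hedge Δ=1.5257, bond B=-12.9396.
  t=2,j=1: stock 123.0392 → up 167.3333 (V=122.5946), down 102.1225 (V=141.1902). Price 115.6322; hedge Δ=-0.2852, bond B=150.7182.
  t=2,j=2: stock 201.6064 → up 274.1847 (V=135.3331), down 167.3333 (V=122.5946). Price 114.8717; hedge Δ=0.1192, bond B=90.8368.
  t=1,j=0: stock 90.4700 → up 123.0392 (V=115.6322), down 75.0901 (V=101.6280). Price 96.9512; hedge Δ=0.2921, bond B=70.5282.
  t=1,j=1: stock 148.2400 → up 201.6064 (V=114.8717), down 123.0392 (V=115.6322). Price 101.9485; hedge Δ=-0.0097, bond B=103.3833.
  t=0,j=0: stock 109.0000 → up 148.2400 (V=101.9485), down 90.4700 (V=96.9512). Price 88.3008; hedge Δ=0.0865, bond B=78.8720.
Verification: the root portfolio costs Δ(0,0)·S0 + B(0,0) = 88.3008, matching V0.

(0,0): Delta=0.0865 Bond=78.8720
(1,0): Delta=0.2921 Bond=70.5282
(1,1): Delta=-0.0097 Bond=103.3833
(2,0): Delta=1.5257 Bond=-12.9396
(2,1): Delta=-0.2852 Bond=150.7182
(2,2): Delta=0.1192 Bond=90.8368
(3,0): Delta=0.5113 Bond=48.6014
(3,1): Delta=2.0004 Bond=-63.0928
(3,2): Delta=-1.3545 Bond=349.2550
(3,3): Delta=0.8088 Bond=-86.4216
V0=88.3008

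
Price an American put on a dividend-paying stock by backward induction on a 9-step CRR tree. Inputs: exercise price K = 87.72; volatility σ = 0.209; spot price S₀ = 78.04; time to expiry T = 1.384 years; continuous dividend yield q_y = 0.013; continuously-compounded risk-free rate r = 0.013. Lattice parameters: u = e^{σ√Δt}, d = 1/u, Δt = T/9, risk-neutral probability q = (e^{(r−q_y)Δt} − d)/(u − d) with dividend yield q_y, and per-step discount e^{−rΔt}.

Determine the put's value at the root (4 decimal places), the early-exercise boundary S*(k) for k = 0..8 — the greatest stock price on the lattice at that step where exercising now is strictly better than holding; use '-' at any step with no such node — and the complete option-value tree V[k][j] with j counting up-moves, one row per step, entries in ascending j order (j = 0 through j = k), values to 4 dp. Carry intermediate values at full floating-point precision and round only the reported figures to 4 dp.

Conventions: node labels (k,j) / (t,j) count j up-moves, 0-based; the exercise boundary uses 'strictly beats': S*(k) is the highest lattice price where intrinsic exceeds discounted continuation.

price = 13.7206
boundary = - - - - 56.2265 61.0288 66.2413 71.8991 78.0400
tree:
13.7206
17.6416 9.5219
22.0512 12.9290 5.8635
26.7529 17.0399 8.5211 3.0034
31.4935 21.7190 12.0321 4.7457 1.1248
35.9179 26.6912 16.4129 7.3275 1.9633 0.2195
39.9942 31.4935 21.4787 10.9829 3.3903 0.4225 0.0000
43.7498 35.9179 26.6912 15.8209 5.7775 0.8134 0.0000 0.0000
47.2098 39.9942 31.4935 21.4787 9.6800 1.5659 0.0000 0.0000 0.0000
50.3975 43.7498 35.9179 26.6912 15.8209 3.0146 0.0000 0.0000 0.0000 0.0000

params: Δt=0.15378 u=1.08541 d=0.92131 q=0.47952 e^(-rΔt)=0.99800
t_9 payoffs: 50.3975 43.7498 35.9179 26.6912 15.8209 3.0146 0.0000 0.0000 0.0000 0.0000
t_8: node(8,0) S=40.5102 payoff=47.2098 vs cont=47.1155 → 47.2098 [stop]  node(8,1) S=47.7258 payoff=39.9942 vs cont=39.9144 → 39.9942 [stop]  node(8,2) S=56.2265 payoff=31.4935 vs cont=31.4306 → 31.4935 [stop]  node(8,3) S=66.2413 payoff=21.4787 vs cont=21.4358 → 21.4787 [stop]  node(8,4) S=78.0400 payoff=9.6800 vs cont=9.6607 → 9.6800 [stop]  node(8,5) S=91.9402 payoff=0.0000 vs cont=1.5659 → 1.5659 [wait]  node(8,6) S=108.3162 payoff=0.0000 vs cont=0.0000 → 0.0000 [wait]  node(8,7) S=127.6091 payoff=0.0000 vs cont=0.0000 → 0.0000 [wait]  node(8,8) S=150.3383 payoff=0.0000 vs cont=0.0000 → 0.0000 [wait]  ⇒ S*(8)=78.0400
t_7: node(7,0) S=43.9702 payoff=43.7498 vs cont=43.6624 → 43.7498 [stop]  node(7,1) S=51.8021 payoff=35.9179 vs cont=35.8462 → 35.9179 [stop]  node(7,2) S=61.0288 payoff=26.6912 vs cont=26.6379 → 26.6912 [stop]  node(7,3) S=71.8991 payoff=15.8209 vs cont=15.7893 → 15.8209 [stop]  node(7,4) S=84.7054 payoff=3.0146 vs cont=5.7775 → 5.7775 [wait]  node(7,5) S=99.7928 payoff=0.0000 vs cont=0.8134 → 0.8134 [wait]  node(7,6) S=117.5676 payoff=0.0000 vs cont=0.0000 → 0.0000 [wait]  node(7,7) S=138.5082 payoff=0.0000 vs cont=0.0000 → 0.0000 [wait]  ⇒ S*(7)=71.8991
t_6: node(6,0) S=47.7258 payoff=39.9942 vs cont=39.9144 → 39.9942 [stop]  node(6,1) S=56.2265 payoff=31.4935 vs cont=31.4306 → 31.4935 [stop]  node(6,2) S=66.2413 payoff=21.4787 vs cont=21.4358 → 21.4787 [stop]  node(6,3) S=78.0400 payoff=9.6800 vs cont=10.9829 → 10.9829 [wait]  node(6,4) S=91.9402 payoff=0.0000 vs cont=3.3903 → 3.3903 [wait]  node(6,5) S=108.3162 payoff=0.0000 vs cont=0.4225 → 0.4225 [wait]  node(6,6) S=127.6091 payoff=0.0000 vs cont=0.0000 → 0.0000 [wait]  ⇒ S*(6)=66.2413
t_5: node(5,0) S=51.8021 payoff=35.9179 vs cont=35.8462 → 35.9179 [stop]  node(5,1) S=61.0288 payoff=26.6912 vs cont=26.6379 → 26.6912 [stop]  node(5,2) S=71.8991 payoff=15.8209 vs cont=16.4129 → 16.4129 [wait]  node(5,3) S=84.7054 payoff=3.0146 vs cont=7.3275 → 7.3275 [wait]  node(5,4) S=99.7928 payoff=0.0000 vs cont=1.9633 → 1.9633 [wait]  node(5,5) S=117.5676 payoff=0.0000 vs cont=0.2195 → 0.2195 [wait]  ⇒ S*(5)=61.0288
t_4: node(4,0) S=56.2265 payoff=31.4935 vs cont=31.4306 → 31.4935 [stop]  node(4,1) S=66.2413 payoff=21.4787 vs cont=21.7190 → 21.7190 [wait]  node(4,2) S=78.0400 payoff=9.6800 vs cont=12.0321 → 12.0321 [wait]  node(4,3) S=91.9402 payoff=0.0000 vs cont=4.7457 → 4.7457 [wait]  node(4,4) S=108.3162 payoff=0.0000 vs cont=1.1248 → 1.1248 [wait]  ⇒ S*(4)=56.2265
t_3: node(3,0) S=61.0288 payoff=26.6912 vs cont=26.7529 → 26.7529 [wait]  node(3,1) S=71.8991 payoff=15.8209 vs cont=17.0399 → 17.0399 [wait]  node(3,2) S=84.7054 payoff=3.0146 vs cont=8.5211 → 8.5211 [wait]  node(3,3) S=99.7928 payoff=0.0000 vs cont=3.0034 → 3.0034 [wait]  ⇒ S*(3)=-
t_2: node(2,0) S=66.2413 payoff=21.4787 vs cont=22.0512 → 22.0512 [wait]  node(2,1) S=78.0400 payoff=9.6800 vs cont=12.9290 → 12.9290 [wait]  node(2,2) S=91.9402 payoff=0.0000 vs cont=5.8635 → 5.8635 [wait]  ⇒ S*(2)=-
t_1: node(1,0) S=71.8991 payoff=15.8209 vs cont=17.6416 → 17.6416 [wait]  node(1,1) S=84.7054 payoff=3.0146 vs cont=9.5219 → 9.5219 [wait]  ⇒ S*(1)=-
t_0: node(0,0) S=78.0400 payoff=9.6800 vs cont=13.7206 → 13.7206 [wait]  ⇒ S*(0)=-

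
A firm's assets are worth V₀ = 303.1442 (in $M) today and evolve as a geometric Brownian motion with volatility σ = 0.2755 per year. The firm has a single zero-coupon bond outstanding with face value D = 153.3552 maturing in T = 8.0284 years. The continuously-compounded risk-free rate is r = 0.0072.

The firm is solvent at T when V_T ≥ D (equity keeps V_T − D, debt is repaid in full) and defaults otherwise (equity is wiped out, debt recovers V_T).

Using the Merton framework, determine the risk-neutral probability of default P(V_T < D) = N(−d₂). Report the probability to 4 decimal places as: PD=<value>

PD=0.2889

Work the structural quantities from V₀ = 303.1442 against face 153.3552:
d₁ = [ln(V₀/D) + (r + σ²/2)T] / (σ√T)
   = [ln(303.1442/153.3552) + (0.0072 + 0.5·0.2755²)·8.0284] / (0.2755·√8.0284)
   = [0.681452 + 0.362483] / 0.780614 = 1.337326
d₂ = d₁ − σ√T = 1.337326 − 0.780614 = 0.556713
risk-neutral PD = N(−d₂) = N(-0.556713) = 0.288862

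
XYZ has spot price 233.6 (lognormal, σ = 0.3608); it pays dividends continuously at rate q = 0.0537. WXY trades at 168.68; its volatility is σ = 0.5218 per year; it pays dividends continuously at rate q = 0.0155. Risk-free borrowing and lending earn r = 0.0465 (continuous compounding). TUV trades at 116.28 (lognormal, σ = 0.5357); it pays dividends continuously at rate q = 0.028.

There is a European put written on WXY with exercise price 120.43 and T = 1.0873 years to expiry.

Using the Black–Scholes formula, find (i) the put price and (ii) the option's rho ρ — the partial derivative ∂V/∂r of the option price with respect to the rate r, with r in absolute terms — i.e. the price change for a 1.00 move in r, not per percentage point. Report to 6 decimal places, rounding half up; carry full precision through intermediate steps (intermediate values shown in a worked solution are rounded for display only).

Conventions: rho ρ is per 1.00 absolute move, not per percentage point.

price = 10.831726
ρ = -42.477032

σ√T = 0.5218·√1.0873 = 0.544100
d₁ = (ln(S/K) + (r−q+σ²/2)T) / (σ√T) = (ln(168.68/120.43) + (0.0465−0.0155+0.5218²/2)·1.0873) / 0.544100 = (0.336935 + 0.181729) / 0.544100 = 0.953250
d₂ = d₁ − σ√T = 0.953250 − 0.544100 = 0.409150
e^{−rT} = 0.950697
e^{−qT} = 0.983288
N(−d₁) = 0.170232,  N(−d₂) = 0.341215
Put price V = K·e^{−rT}·N(−d₂) − S·e^{−qT}·N(−d₁) = 39.066524 − 28.234798 = 10.831726
ρ = −K·T·e^{−rT}·N(−d₂) = -42.477032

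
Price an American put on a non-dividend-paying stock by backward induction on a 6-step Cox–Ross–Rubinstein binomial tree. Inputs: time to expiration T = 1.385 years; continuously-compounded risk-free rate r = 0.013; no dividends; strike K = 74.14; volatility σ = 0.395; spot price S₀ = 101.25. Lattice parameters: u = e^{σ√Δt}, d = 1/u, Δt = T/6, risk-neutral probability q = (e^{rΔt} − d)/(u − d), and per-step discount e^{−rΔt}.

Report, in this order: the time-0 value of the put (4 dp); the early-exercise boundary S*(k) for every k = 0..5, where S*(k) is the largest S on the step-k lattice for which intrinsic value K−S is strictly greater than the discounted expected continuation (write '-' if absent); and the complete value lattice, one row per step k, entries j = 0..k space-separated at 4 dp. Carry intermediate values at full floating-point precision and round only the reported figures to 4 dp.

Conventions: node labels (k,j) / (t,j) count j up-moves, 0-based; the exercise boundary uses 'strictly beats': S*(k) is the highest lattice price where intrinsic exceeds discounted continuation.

params: Δt=0.23083 u=1.20898 d=0.82714 q=0.46057 e^(-rΔt)=0.99700
t_6 payoffs: 41.7152 26.7467 4.8683 0.0000 0.0000 0.0000 0.0000
t_5: node(5,0) S=39.2010 payoff=34.9390 vs cont=34.7169 → 34.9390 [stop]  node(5,1) S=57.2976 payoff=16.8424 vs cont=16.6203 → 16.8424 [stop]  node(5,2) S=83.7482 payoff=0.0000 vs cont=2.6183 → 2.6183 [wait]  node(5,3) S=122.4094 payoff=0.0000 vs cont=0.0000 → 0.0000 [wait]  node(5,4) S=178.9180 payoff=0.0000 vs cont=0.0000 → 0.0000 [wait]  node(5,5) S=261.5129 payoff=0.0000 vs cont=0.0000 → 0.0000 [wait]  ⇒ S*(5)=57.2976
t_4: node(4,0) S=47.3933 payoff=26.7467 vs cont=26.5246 → 26.7467 [stop]  node(4,1) S=69.2717 payoff=4.8683 vs cont=10.2604 → 10.2604 [wait]  node(4,2) S=101.2500 payoff=0.0000 vs cont=1.4081 → 1.4081 [wait]  node(4,3) S=147.9907 payoff=0.0000 vs cont=0.0000 → 0.0000 [wait]  node(4,4) S=216.3085 payoff=0.0000 vs cont=0.0000 → 0.0000 [wait]  ⇒ S*(4)=47.3933
t_3: node(3,0) S=57.2976 payoff=16.8424 vs cont=19.0963 → 19.0963 [wait]  node(3,1) S=83.7482 payoff=0.0000 vs cont=6.1648 → 6.1648 [wait]  node(3,2) S=122.4094 payoff=0.0000 vs cont=0.7573 → 0.7573 [wait]  node(3,3) S=178.9180 payoff=0.0000 vs cont=0.0000 → 0.0000 [wait]  ⇒ S*(3)=-
t_2: node(2,0) S=69.2717 payoff=4.8683 vs cont=13.1011 → 13.1011 [wait]  node(2,1) S=101.2500 payoff=0.0000 vs cont=3.6633 → 3.6633 [wait]  node(2,2) S=147.9907 payoff=0.0000 vs cont=0.4073 → 0.4073 [wait]  ⇒ S*(2)=-
t_1: node(1,0) S=83.7482 payoff=0.0000 vs cont=8.7281 → 8.7281 [wait]  node(1,1) S=122.4094 payoff=0.0000 vs cont=2.1572 → 2.1572 [wait]  ⇒ S*(1)=-
t_0: node(0,0) S=101.2500 payoff=0.0000 vs cont=5.6847 → 5.6847 [wait]  ⇒ S*(0)=-

price = 5.6847
boundary = - - - - 47.3933 57.2976
tree:
5.6847
8.7281 2.1572
13.1011 3.6633 0.4073
19.0963 6.1648 0.7573 0.0000
26.7467 10.2604 1.4081 0.0000 0.0000
34.9390 16.8424 2.6183 0.0000 0.0000 0.0000
41.7152 26.7467 4.8683 0.0000 0.0000 0.0000 0.0000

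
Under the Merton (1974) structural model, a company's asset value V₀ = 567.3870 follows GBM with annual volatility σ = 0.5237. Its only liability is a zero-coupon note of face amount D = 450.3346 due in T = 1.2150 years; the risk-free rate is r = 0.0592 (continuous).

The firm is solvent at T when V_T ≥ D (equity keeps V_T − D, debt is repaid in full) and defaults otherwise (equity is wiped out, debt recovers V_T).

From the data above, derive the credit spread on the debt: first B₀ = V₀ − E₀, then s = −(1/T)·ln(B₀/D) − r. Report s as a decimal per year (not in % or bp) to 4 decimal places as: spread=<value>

Work the structural quantities from V₀ = 567.3870 against face 450.3346:
d₁ = [ln(V₀/D) + (r + σ²/2)T] / (σ√T)
   = [ln(567.3870/450.3346) + (0.0592 + 0.5·0.5237²)·1.2150] / (0.5237·√1.2150)
   = [0.231051 + 0.238542] / 0.577259 = 0.813487
d₂ = d₁ − σ√T = 0.813487 − 0.577259 = 0.236228
N(d₁) = 0.792031,  N(d₂) = 0.593372,  e^(−rT) = 0.930598
E₀ = V₀·N(d₁) − D·e^(−rT)·N(d₂)
   = 567.3870·0.792031 − 450.3346·0.930598·0.593372 = 200.717193
B₀ = V₀ − E₀ = 567.3870 − 200.717193 = 366.669807
spread = −(1/T)·ln(B₀/D) − r = −(1/1.2150)·ln(366.669807/450.3346) − 0.0592 = 0.10995978

spread=0.1100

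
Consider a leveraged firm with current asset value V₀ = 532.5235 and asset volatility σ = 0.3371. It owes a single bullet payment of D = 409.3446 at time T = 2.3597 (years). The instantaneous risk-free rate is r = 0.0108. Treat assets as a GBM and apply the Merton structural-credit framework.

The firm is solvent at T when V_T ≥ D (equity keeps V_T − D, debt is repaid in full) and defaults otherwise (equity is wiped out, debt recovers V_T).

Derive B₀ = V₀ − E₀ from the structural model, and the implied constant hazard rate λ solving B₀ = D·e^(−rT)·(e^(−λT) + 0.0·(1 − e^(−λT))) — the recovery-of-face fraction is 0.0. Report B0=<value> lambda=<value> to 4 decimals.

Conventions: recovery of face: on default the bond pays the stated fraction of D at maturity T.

With assets at 532.5235 and a single debt payment of 409.3446 at 2.3597 years:
d₁ = [ln(V₀/D) + (r + σ²/2)T] / (σ√T)
   = [ln(532.5235/409.3446) + (0.0108 + 0.5·0.3371²)·2.3597] / (0.3371·√2.3597)
   = [0.263070 + 0.159559] / 0.517830 = 0.816153
d₂ = d₁ − σ√T = 0.816153 − 0.517830 = 0.298323
N(d₁) = 0.792794,  N(d₂) = 0.617272,  e^(−rT) = 0.974837
E₀ = V₀·N(d₁) − D·e^(−rT)·N(d₂)
   = 532.5235·0.792794 − 409.3446·0.974837·0.617272 = 175.862477
B₀ = V₀ − E₀ = 532.5235 − 175.862477 = 356.661023
e^(−λT) = (B₀·e^(rT)/D − 0)/(1 − 0) = (356.6610·1.025812/409.3446 − 0)/1 = 0.89378785
λ = −ln(0.89378785)/2.3597 = 0.047585

B0=356.6610 lambda=0.0476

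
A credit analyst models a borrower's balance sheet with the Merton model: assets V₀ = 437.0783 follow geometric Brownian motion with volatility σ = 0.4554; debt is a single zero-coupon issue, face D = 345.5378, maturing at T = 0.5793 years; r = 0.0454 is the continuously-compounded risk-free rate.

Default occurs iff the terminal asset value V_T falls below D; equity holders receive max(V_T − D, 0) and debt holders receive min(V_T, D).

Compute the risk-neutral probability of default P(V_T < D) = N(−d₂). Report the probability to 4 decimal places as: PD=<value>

Apply the equity-as-call identities (strike 345.5378, horizon 0.5793 years):
d₁ = [ln(V₀/D) + (r + σ²/2)T] / (σ√T)
   = [ln(437.0783/345.5378) + (0.0454 + 0.5·0.4554²)·0.5793] / (0.4554·√0.5793)
   = [0.235010 + 0.086370] / 0.346613 = 0.927204
d₂ = d₁ − σ√T = 0.927204 − 0.346613 = 0.580591
risk-neutral PD = N(−d₂) = N(-0.580591) = 0.280758

PD=0.2808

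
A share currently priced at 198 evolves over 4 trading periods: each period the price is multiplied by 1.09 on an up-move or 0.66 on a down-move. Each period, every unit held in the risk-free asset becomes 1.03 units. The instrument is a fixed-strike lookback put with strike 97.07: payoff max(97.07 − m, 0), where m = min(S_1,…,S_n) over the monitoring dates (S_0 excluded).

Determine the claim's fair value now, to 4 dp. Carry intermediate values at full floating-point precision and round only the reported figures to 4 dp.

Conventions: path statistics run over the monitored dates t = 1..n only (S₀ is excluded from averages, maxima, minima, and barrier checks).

With p* = (R−d)/(u−d) = 0.8605, sum probability × payoff across the paths and divide by R^4.
Enumerate all 2^4 = 16 price paths (U = up ×1.09, D = down ×0.66); each path with k up-moves has probability p*^k·(1−p*)^(4−k).
DDDD: m=37.5700, payoff=59.5000, prob=0.000379
UDDD: m=62.0474, payoff=35.0226, prob=0.002338
DUDD: m=62.0474, payoff=35.0226, prob=0.002338
UUDD: m=102.4722, payoff=0.0000, prob=0.014416
DDUD: m=62.0474, payoff=35.0226, prob=0.002338
UDUD: m=102.4722, payoff=0.0000, prob=0.014416
DUUD: m=102.4722, payoff=0.0000, prob=0.014416
UUUD: m=169.2344, payoff=0.0000, prob=0.088896
DDDU: m=56.9242, payoff=40.1458, prob=0.002338
UDDU: m=94.0112, payoff=3.0588, prob=0.014416
DUDU: m=94.0112, payoff=3.0588, prob=0.014416
UUDU: m=155.2609, payoff=0.0000, prob=0.088896
DDUU: m=86.2488, payoff=10.8212, prob=0.014416
UDUU: m=142.4412, payoff=0.0000, prob=0.088896
DUUU: m=130.6800, payoff=0.0000, prob=0.088896
UUUU: m=215.8200, payoff=0.0000, prob=0.548192
Price = Σ prob·payoff / R^4 = 0.606198 / 1.125509 = 0.5386

price = 0.5386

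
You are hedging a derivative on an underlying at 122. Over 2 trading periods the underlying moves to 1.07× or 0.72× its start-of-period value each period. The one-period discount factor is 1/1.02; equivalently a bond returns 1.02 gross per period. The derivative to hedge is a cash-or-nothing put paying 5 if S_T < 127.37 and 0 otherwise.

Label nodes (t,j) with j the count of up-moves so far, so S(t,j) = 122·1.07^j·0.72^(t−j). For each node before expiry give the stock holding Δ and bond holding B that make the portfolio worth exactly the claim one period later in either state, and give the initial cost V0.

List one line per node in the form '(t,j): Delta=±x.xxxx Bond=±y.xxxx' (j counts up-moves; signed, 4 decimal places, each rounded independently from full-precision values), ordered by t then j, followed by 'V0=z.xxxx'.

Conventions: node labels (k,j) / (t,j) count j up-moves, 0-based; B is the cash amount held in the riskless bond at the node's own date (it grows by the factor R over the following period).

The replicating-portfolio and risk-neutral prices coincide; use p* = (1.02−0.72)/(1.07−0.72) = 0.8571 for the latter.
Expiry values: V(2,0)=5.0000, V(2,1)=5.0000, V(2,2)=0.0000
Node (1,0) S=87.8400: V=(p*·5.0000+(1−p*)·5.0000)/1.02=4.9020; Δ=(5.0000−5.0000)/(93.9888−63.2448)=0.0000; B=V−Δ·S=4.9020
Node (1,1) S=130.5400: V=(p*·0.0000+(1−p*)·5.0000)/1.02=0.7003; Δ=(0.0000−5.0000)/(139.6778−93.9888)=-0.1094; B=V−Δ·S=14.9860
Node (0,0) S=122.0000: V=(p*·0.7003+(1−p*)·4.9020)/1.02=1.2750; Δ=(0.7003−4.9020)/(130.5400−87.8400)=-0.0984; B=V−Δ·S=13.2798
As a check, the time-0 holding Δ(0,0)·S0 + B(0,0) comes to 1.2750 — exactly V0.

(0,0): Delta=-0.0984 Bond=13.2798
(1,0): Delta=0.0000 Bond=4.9020
(1,1): Delta=-0.1094 Bond=14.9860
V0=1.2750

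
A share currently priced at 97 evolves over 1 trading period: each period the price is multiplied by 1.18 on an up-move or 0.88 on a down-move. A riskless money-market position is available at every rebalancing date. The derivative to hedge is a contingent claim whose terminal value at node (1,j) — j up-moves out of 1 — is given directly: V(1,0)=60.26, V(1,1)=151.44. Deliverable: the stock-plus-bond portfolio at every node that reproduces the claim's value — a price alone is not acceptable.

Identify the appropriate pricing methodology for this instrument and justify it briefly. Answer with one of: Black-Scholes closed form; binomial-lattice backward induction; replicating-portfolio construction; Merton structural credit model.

Key observation: a price alone would not answer the question — the per-node share/bond construction on the spot-97, 1.18/0.88 tree is required, and only the replicating-portfolio method yields it.

framework: replicating-portfolio construction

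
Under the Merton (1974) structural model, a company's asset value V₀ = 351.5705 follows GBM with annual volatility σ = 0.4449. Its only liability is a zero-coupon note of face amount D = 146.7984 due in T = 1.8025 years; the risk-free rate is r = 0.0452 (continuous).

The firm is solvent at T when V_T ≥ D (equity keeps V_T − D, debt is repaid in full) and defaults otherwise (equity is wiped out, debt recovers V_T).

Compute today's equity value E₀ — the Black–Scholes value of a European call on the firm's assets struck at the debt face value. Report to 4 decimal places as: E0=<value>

Equity is a call on the firm's assets struck at D = 146.7984:
d₁ = [ln(V₀/D) + (r + σ²/2)T] / (σ√T)
   = [ln(351.5705/146.7984) + (0.0452 + 0.5·0.4449²)·1.8025] / (0.4449·√1.8025)
   = [0.873350 + 0.259863] / 0.597310 = 1.897193
d₂ = d₁ − σ√T = 1.897193 − 0.597310 = 1.299882
N(d₁) = 0.971099,  N(d₂) = 0.903179,  e^(−rT) = 0.921758
E₀ = V₀·N(d₁) − D·e^(−rT)·N(d₂)
   = 351.5705·0.971099 − 146.7984·0.921758·0.903179 = 219.198179

E0=219.1982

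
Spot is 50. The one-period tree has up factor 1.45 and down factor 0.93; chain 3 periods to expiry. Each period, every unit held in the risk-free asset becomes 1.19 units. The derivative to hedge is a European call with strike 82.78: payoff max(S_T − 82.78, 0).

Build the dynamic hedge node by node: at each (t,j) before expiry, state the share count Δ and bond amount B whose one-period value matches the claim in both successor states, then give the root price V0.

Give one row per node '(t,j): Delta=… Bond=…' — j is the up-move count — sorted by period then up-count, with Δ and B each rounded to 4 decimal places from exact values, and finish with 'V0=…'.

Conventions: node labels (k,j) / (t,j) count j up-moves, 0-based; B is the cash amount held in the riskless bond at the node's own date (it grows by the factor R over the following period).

Arbitrage-free pricing uses the up-move probability p* = (R−d)/(u−d) = 0.5000, discounting each step at R = 1.19.
Payoffs at expiry: V(3,0)=0.0000, V(3,1)=0.0000, V(3,2)=14.9862, V(3,3)=69.6513
Node (2,0) S=43.2450: V=(p*·0.0000+(1−p*)·0.0000)/1.19=0.0000; Δ=(0.0000−0.0000)/(62.7053−40.2179)=0.0000; B=V−Δ·S=0.0000
Node (2,1) S=67.4250: V=(p*·14.9862+(1−p*)·0.0000)/1.19=6.2967; Δ=(14.9862−0.0000)/(97.7662−62.7052)=0.4274; B=V−Δ·S=-22.5230
Node (2,2) S=105.1250: V=(p*·69.6513+(1−p*)·14.9862)/1.19=35.5620; Δ=(69.6513−14.9862)/(152.4313−97.7662)=1.0000; B=V−Δ·S=-69.5630
Node (1,0) S=46.5000: V=(p*·6.2967+(1−p*)·0.0000)/1.19=2.6457; Δ=(6.2967−0.0000)/(67.4250−43.2450)=0.2604; B=V−Δ·S=-9.4634
Node (1,1) S=72.5000: V=(p*·35.5620+(1−p*)·6.2967)/1.19=17.5877; Δ=(35.5620−6.2967)/(105.1250−67.4250)=0.7763; B=V−Δ·S=-38.6916
Node (0,0) S=50.0000: V=(p*·17.5877+(1−p*)·2.6457)/1.19=8.5014; Δ=(17.5877−2.6457)/(72.5000−46.5000)=0.5747; B=V−Δ·S=-20.2332
Check: Δ(0,0)·S0 + B(0,0) = 8.5014 = V0.

(0,0): Delta=0.5747 Bond=-20.2332
(1,0): Delta=0.2604 Bond=-9.4634
(1,1): Delta=0.7763 Bond=-38.6916
(2,0): Delta=0.0000 Bond=0.0000
(2,1): Delta=0.4274 Bond=-22.5230
(2,2): Delta=1.0000 Bond=-69.5630
V0=8.5014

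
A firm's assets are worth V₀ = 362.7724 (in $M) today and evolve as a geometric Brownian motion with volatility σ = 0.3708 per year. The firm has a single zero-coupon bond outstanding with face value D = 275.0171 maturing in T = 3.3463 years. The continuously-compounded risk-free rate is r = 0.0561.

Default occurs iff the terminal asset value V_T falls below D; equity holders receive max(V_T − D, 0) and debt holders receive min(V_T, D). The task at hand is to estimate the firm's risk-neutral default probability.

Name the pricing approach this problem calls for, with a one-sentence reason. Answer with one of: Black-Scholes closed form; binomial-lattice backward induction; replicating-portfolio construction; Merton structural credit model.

framework: Merton structural credit model

Key observation: assets follow a GBM and default happens iff V_T < 275.0171; valuing claims on that split (equity as a call, risky debt as the residual) is the structural model's definition.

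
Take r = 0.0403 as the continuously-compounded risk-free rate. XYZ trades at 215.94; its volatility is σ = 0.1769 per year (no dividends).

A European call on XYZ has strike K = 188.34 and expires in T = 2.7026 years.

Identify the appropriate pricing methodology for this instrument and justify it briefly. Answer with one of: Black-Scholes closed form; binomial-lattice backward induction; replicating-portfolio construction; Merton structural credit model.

framework: Black-Scholes closed form

Key observation: the strike-188.34 call on XYZ is European-exercise on a continuously-modelled lognormal underlying, so its value is a single closed-form evaluation.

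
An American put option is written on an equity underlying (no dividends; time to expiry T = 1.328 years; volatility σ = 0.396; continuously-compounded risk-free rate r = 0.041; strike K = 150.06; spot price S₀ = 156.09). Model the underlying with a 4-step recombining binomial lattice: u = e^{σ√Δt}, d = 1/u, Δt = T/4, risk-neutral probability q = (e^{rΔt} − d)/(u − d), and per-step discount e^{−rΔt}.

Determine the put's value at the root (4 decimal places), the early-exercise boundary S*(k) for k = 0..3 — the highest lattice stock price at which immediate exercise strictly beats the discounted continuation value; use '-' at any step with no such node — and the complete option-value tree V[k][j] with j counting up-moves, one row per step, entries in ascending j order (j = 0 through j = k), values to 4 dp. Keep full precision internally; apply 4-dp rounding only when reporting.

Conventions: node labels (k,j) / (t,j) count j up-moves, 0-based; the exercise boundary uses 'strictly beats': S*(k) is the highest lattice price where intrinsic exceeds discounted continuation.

Δt=0.33200  u=1.25630  d=0.79599  q=0.47298  discount=0.98648
step 4 (expiry): payoffs max(K−S,0) = 87.3989 51.1622 0.0000 0.0000 0.0000
step 3: (k=3,j=0): S=78.7213, K−S=71.3387, hold=69.3099 ⇒ V=71.3387 exercise | (k=3,j=1): S=124.2455, K−S=25.8145, hold=26.5992 ⇒ V=26.5992 continue | (k=3,j=2): S=196.0963, K−S=0.0000, hold=0.0000 ⇒ V=0.0000 continue | (k=3,j=3): S=309.4980, K−S=0.0000, hold=0.0000 ⇒ V=0.0000 continue  boundary S*=78.7213
step 2: (k=2,j=0): S=98.8978, K−S=51.1622, hold=49.4996 ⇒ V=51.1622 exercise | (k=2,j=1): S=156.0900, K−S=0.0000, hold=13.8289 ⇒ V=13.8289 continue | (k=2,j=2): S=246.3563, K−S=0.0000, hold=0.0000 ⇒ V=0.0000 continue  boundary S*=98.8978
step 1: (k=1,j=0): S=124.2455, K−S=25.8145, hold=33.0515 ⇒ V=33.0515 continue | (k=1,j=1): S=196.0963, K−S=0.0000, hold=7.1896 ⇒ V=7.1896 continue  boundary S*=-
step 0: (k=0,j=0): S=156.0900, K−S=0.0000, hold=20.5380 ⇒ V=20.5380 continue  boundary S*=-

price = 20.5380
boundary = - - 98.8978 78.7213
tree:
20.5380
33.0515 7.1896
51.1622 13.8289 0.0000
71.3387 26.5992 0.0000 0.0000
87.3989 51.1622 0.0000 0.0000 0.0000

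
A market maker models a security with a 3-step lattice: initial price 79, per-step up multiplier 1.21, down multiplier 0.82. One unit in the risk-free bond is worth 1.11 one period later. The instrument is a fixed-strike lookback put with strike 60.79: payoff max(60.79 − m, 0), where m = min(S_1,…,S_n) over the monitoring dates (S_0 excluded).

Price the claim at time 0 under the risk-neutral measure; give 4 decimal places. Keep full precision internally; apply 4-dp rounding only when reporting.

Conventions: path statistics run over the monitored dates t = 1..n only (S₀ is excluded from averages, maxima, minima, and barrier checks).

With p* = (R−d)/(u−d) = 0.7436, sum probability × payoff across the paths and divide by R^3.
Enumerate all 2^3 = 8 price paths (U = up ×1.21, D = down ×0.82); each path with k up-moves has probability p*^k·(1−p*)^(3−k).
DDD: m=43.5581, payoff=17.2319, prob=0.016858
UDD: m=64.2747, payoff=0.0000, prob=0.048888
DUD: m=64.2747, payoff=0.0000, prob=0.048888
UUD: m=94.8444, payoff=0.0000, prob=0.141776
DDU: m=53.1196, payoff=7.6704, prob=0.048888
UDU: m=78.3838, payoff=0.0000, prob=0.141776
DUU: m=64.7800, payoff=0.0000, prob=0.141776
UUU: m=95.5900, payoff=0.0000, prob=0.411150
Price = Σ prob·payoff / R^3 = 0.665488 / 1.367631 = 0.4866

price = 0.4866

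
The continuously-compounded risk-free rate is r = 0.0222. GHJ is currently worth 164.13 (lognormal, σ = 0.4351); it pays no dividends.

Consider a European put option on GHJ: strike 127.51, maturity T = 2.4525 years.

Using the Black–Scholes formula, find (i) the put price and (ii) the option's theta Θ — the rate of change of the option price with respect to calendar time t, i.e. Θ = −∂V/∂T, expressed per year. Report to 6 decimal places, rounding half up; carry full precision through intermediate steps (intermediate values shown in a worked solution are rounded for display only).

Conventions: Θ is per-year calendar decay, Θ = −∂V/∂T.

price = 19.905427
Θ = -5.428702

σ√T = 0.4351·√2.4525 = 0.681387
d₁ = (ln(S/K) + (r+σ²/2)T) / (σ√T) = (ln(164.13/127.51) + (0.0222+0.4351²/2)·2.4525) / 0.681387 = (0.252464 + 0.286589) / 0.681387 = 0.791112
d₂ = d₁ − σ√T = 0.791112 − 0.681387 = 0.109726
e^{−rT} = 0.947010
N(−d₁) = 0.214439,  N(−d₂) = 0.456313
Put price V = K·e^{−rT}·N(−d₂) − S·N(−d₁) = 55.101336 − 35.195909 = 19.905427
φ(d₁) = (1/√(2π))·e^{−d₁²/2} = 0.291747
Θ = −S·φ(d₁)·σ/(2√T) + r·K·e^{−rT}·N(−d₂) = −6.651952 + 1.223250 = -5.428702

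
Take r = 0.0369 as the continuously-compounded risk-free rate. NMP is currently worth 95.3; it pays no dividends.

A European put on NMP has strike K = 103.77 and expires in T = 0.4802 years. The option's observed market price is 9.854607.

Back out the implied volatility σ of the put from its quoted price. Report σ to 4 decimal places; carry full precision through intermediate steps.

sigma = 0.2185

At σ = 0.2185 the Black–Scholes value reproduces the quote:
σ√T = 0.2185·√0.4802 = 0.151413
d₁ = (ln(S/K) + (r+σ²/2)T) / (σ√T) = (ln(95.3/103.77) + (0.0369+0.2185²/2)·0.4802) / 0.151413 = (-0.085147 + 0.029182) / 0.151413 = -0.369617
d₂ = d₁ − σ√T = -0.369617 − 0.151413 = -0.521030
e^{−rT} = 0.982437
N(−d₁) = 0.644166,  N(−d₂) = 0.698827
V = K·e^{−rT}·N(−d₂) − S·N(−d₁) = 71.243649 − 61.389042 = 9.854607 (the observed quote) — the price is monotone increasing in volatility, hence this σ is the only solution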